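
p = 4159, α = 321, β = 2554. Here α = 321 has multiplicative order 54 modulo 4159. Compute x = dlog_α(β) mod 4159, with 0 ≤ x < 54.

Baby-step giant-step with m = ceil(sqrt(54)) = 8.
Baby table (321^j mod 4159 for j=0..7):
  0:1  1:321  2:3225  3:3793  4:3125  5:806  6:868  7:4134
Giant step factor: 321^(-8) ≡ 3648 (mod 4159).
Scan 2554·3648^i mod 4159 for i = 0, 1, …:
  i=0: 2554   i=1: 832   i=2: 3225
Match at i=2, j=2: x = 2·8 + 2 = 18.

18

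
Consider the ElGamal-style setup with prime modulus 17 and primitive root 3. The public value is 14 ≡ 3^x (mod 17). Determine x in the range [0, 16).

9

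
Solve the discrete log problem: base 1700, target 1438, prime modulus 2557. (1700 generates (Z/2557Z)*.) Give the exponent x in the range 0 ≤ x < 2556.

1161

Baby-step giant-step with m = ceil(sqrt(2556)) = 51.
Baby table (1700^j mod 2557 for j=0..50):
  0:1  1:1700  2:590  3:656  4:348  5:933  6:760  7:715
  8:925  9:2502  10:1109  11:791  12:2275  13:1316  14:2382  15:1669
  16:1587  17:265  18:468  19:373  20:2521  21:168  22:1773  23:1954
  24:257  25:2210  26:767  27:2387  28:2498  29:1980  30:988  31:2208
  32:2481  33:1207  34:1186  35:1284  36:1679  37:688  38:1051  39:1914
  40:1296  41:1623  42:97  43:1252  44:976  45:2264  46:515  47:1006
  48:2124  49:316  50:230
Giant step factor: 1700^(-51) ≡ 1238 (mod 2557).
Scan 1438·1238^i mod 2557 for i = 0, 1, …:
  i=0: 1438   i=1: 572   i=2: 2404   i=3: 2361
  i=4: 267   i=5: 693   i=6: 1339   i=7: 746
  i=8: 471   i=9: 102     …   i=21: 1468
  i=22: 1914
Match at i=22, j=39: x = 22·51 + 39 = 1161.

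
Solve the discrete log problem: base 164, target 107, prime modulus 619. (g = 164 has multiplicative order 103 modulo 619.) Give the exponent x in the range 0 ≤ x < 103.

72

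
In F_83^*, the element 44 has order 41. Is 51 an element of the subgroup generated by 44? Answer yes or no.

yes

51 ∈ ⟨44⟩ iff 51^41 ≡ 1 (mod 83), since |⟨44⟩| = 41.
51^41 mod 83 = 1.
Since 1 = 1, 51 lies in the subgroup.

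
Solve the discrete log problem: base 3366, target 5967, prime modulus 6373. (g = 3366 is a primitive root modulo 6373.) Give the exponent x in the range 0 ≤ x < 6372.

Baby-step giant-step with m = ceil(sqrt(6372)) = 80.
Baby table (3366^j mod 6373 for j=0..79):
  0:1  1:3366  2:5135  3:834  4:3124  5:6307  6:899  7:5232
  8:2313  9:4125  10:4356  11:4396  12:5203  13:294  14:1789  15:5662
  16:3022  17:744  18:6088  19:3013  20:2315  21:4484  22:1880  23:6064
  24:5078  25:162  26:3587  27:3380  28:1275  29:2621  30:2054  31:5432
  32:6348  33:5072  34:5458  35:4642  36:4749  37:1650  38:3017  39:3033
  40:5905  41:5216  42:5814  43:4814  44:3758  45:5396  46:6259  47:5029
  48:926  49:519  50:752  51:1151  52:5855  53:2614  54:3984  55:1352
  56:510  57:2323  58:5920  59:4722  60:6363  61:4578  62:6007  63:4406
  64:625  65:660  66:3756  67:5037  68:2362  69:3361  70:1051  71:651
  72:5327  73:3433  74:1229  75:737  76:1645  77:5306  78:2850  79:1735
Giant step factor: 3366^(-80) ≡ 1015 (mod 6373).
Scan 5967·1015^i mod 6373 for i = 0, 1, …:
  i=0: 5967   i=1: 2155   i=2: 1386   i=3: 4730
  i=4: 2081   i=5: 2752   i=6: 1906   i=7: 3571
  i=8: 4701   i=9: 4511     …   i=38: 2777
  i=39: 1789
Match at i=39, j=14: x = 39·80 + 14 = 3134.

3134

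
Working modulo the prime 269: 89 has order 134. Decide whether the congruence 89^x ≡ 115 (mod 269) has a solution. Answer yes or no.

115 ∈ ⟨89⟩ iff 115^134 ≡ 1 (mod 269), since |⟨89⟩| = 134.
115^134 mod 269 = 1.
Since 1 = 1, 115 lies in the subgroup.

yes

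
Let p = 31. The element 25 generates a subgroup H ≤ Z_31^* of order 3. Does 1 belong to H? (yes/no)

yes

1 ∈ ⟨25⟩ iff 1^3 ≡ 1 (mod 31), since |⟨25⟩| = 3.
1^3 mod 31 = 1.
Since 1 = 1, 1 lies in the subgroup.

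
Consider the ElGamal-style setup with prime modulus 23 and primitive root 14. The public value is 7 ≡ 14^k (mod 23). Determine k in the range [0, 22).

3

Successive powers of 14 modulo 23:
  14^0=1  14^1=14  14^2=12  14^3=7
So 14^3 ≡ 7 (mod 23), giving k = 3.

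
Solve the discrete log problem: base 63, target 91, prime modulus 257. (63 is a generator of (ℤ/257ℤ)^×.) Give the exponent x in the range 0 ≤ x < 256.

217

Baby-step giant-step with m = ceil(sqrt(256)) = 16.
Baby table (63^j mod 257 for j=0..15):
  0:1  1:63  2:114  3:243  4:146  5:203  6:196  7:12
  8:242  9:83  10:89  11:210  12:123  13:39  14:144  15:77
Giant step factor: 63^(-16) ≡ 8 (mod 257).
Scan 91·8^i mod 257 for i = 0, 1, …:
  i=0: 91   i=1: 214   i=2: 170   i=3: 75
  i=4: 86   i=5: 174   i=6: 107   i=7: 85
  i=8: 166   i=9: 43   i=10: 87   i=11: 182
  i=12: 171   i=13: 83
Match at i=13, j=9: x = 13·16 + 9 = 217.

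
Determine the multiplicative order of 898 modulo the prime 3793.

The order of 898 must divide p − 1 = 3792 = 2^4 · 3 · 79.
Divisors: 1, 2, 3, 4, 6, 8, 12, 16, 24, 48, 79, 158, 237, 316, 474, 632, 948, 1264, 1896, 3792.
Check each in increasing order: 898^1 ≡ 898;  898^2 ≡ 2288;  898^3 ≡ 2611;  898^4 ≡ 604;  898^6 ≡ 1300;  898^8 ≡ 688;  898^12 ≡ 2115;  898^16 ≡ 3012;  898^24 ≡ 1278;  898^48 ≡ 2294;  898^79 ≡ 707;  898^158 ≡ 2966;  898^237 ≡ 3226;  898^316 ≡ 1189;  898^474 ≡ 2877;  898^632 ≡ 2725;  898^948 ≡ 803;  898^1264 ≡ 2724;  898^1896 ≡ 3792;  898^3792 ≡ 1.
Smallest exponent giving 1 is 3792.

3792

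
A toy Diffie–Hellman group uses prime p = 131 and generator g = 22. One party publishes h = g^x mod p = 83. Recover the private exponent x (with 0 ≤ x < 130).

23

Baby-step giant-step with m = ceil(sqrt(130)) = 12.
Baby table (22^j mod 131 for j=0..11):
  0:1  1:22  2:91  3:37  4:28  5:92  6:59  7:119
  8:129  9:87  10:80  11:57
Giant step factor: 22^(-12) ≡ 7 (mod 131).
Scan 83·7^i mod 131 for i = 0, 1, …:
  i=0: 83   i=1: 57
Match at i=1, j=11: x = 1·12 + 11 = 23.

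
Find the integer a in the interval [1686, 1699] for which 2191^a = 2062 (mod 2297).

1692

Compute 2191^1686 mod 2297 = 925, then multiply by 2191 repeatedly:
  2191^1686=925  2191^1687=721  2191^1688=1672  2191^1689=1934  2191^1690=1726
  2191^1691=804  2191^1692=2062
Found 2062 at exponent 1692.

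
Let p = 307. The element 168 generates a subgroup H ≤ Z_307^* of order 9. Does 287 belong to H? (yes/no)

⟨168⟩ has order 9; its elements mod 307 are {1, 17, 46, 53, 93, 168, 274, 287, 289}.
287 is in this set.

yes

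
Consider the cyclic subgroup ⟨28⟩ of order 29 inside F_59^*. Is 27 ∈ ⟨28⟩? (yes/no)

yes

27 ∈ ⟨28⟩ iff 27^29 ≡ 1 (mod 59), since |⟨28⟩| = 29.
27^29 mod 59 = 1.
Since 1 = 1, 27 lies in the subgroup.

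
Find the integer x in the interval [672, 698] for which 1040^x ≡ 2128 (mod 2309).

Compute 1040^672 mod 2309 = 1865, then multiply by 1040 repeatedly:
  1040^672=1865  1040^673=40  1040^674=38  1040^675=267  1040^676=600
  1040^677=570  1040^678=1696  1040^679=2073  1040^680=1623  1040^681=41
  1040^682=1078  1040^683=1255  1040^684=615  1040^685=7  1040^686=353
  1040^687=2298  1040^688=105  1040^689=677  1040^690=2144  1040^691=1575
  1040^692=919  1040^693=2143  1040^694=535  1040^695=2240  1040^696=2128
Found 2128 at exponent 696.

696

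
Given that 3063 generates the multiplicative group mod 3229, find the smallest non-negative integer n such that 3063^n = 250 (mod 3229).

1323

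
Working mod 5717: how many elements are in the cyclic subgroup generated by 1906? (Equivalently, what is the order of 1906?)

5716

The order of 1906 must divide p − 1 = 5716 = 2^2 · 1429.
Divisors: 1, 2, 4, 1429, 2858, 5716.
Check each in increasing order: 1906^1 ≡ 1906;  1906^2 ≡ 2541;  1906^4 ≡ 2188;  1906^1429 ≡ 3301;  1906^2858 ≡ 5716;  1906^5716 ≡ 1.
Smallest exponent giving 1 is 5716.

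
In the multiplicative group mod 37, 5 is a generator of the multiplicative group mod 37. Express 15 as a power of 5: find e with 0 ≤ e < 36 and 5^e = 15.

35

Successive powers of 5 modulo 37:
  5^0=1  5^1=5  5^2=25  5^3=14  5^4=33  5^5=17
  5^6=11  5^7=18  5^8=16  5^9=6  5^10=30  5^11=2
  5^12=10  5^13=13  5^14=28  5^15=29  5^16=34  5^17=22
  5^18=36  5^19=32  5^20=12  5^21=23  5^22=4  5^23=20
  5^24=26  5^25=19  5^26=21  5^27=31  5^28=7  5^29=35
  5^30=27  5^31=24  5^32=9  5^33=8  5^34=3  5^35=15
So 5^35 ≡ 15 (mod 37), giving e = 35.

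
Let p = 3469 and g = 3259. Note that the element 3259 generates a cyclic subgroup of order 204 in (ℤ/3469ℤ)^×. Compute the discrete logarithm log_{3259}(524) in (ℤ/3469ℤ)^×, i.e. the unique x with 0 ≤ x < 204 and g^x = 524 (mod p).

158

Baby-step giant-step with m = ceil(sqrt(204)) = 15.
Baby table (3259^j mod 3469 for j=0..14):
  0:1  1:3259  2:2472  3:1230  4:1875  5:1716  6:416  7:2834
  8:1528  9:1737  10:2944  11:2711  12:3075  13:2953  14:821
Giant step factor: 3259^(-15) ≡ 2972 (mod 3469).
Scan 524·2972^i mod 3469 for i = 0, 1, …:
  i=0: 524   i=1: 3216   i=2: 857   i=3: 758
  i=4: 1395   i=5: 485   i=6: 1785   i=7: 919
  i=8: 1165   i=9: 318   i=10: 1528
Match at i=10, j=8: x = 10·15 + 8 = 158.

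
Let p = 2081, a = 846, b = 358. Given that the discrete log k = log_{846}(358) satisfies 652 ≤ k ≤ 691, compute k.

687

Compute 846^652 mod 2081 = 1245, then multiply by 846 repeatedly:
  846^652=1245  846^653=284  846^654=949  846^655=1669  846^656=1056
  846^657=627  846^658=1868  846^659=849  846^660=309  846^661=1289
  846^662=50  846^663=680  846^664=924  846^665=1329  846^666=594
  846^667=1003  846^668=1571  846^669=1388  846^670=564  846^671=595
  846^672=1849  846^673=1423  846^674=1040  846^675=1658  846^676=74
  846^677=174  846^678=1534  846^679=1301  846^680=1878  846^681=985
  846^682=910  846^683=1971  846^684=585  846^685=1713  846^686=822
  846^687=358
Found 358 at exponent 687.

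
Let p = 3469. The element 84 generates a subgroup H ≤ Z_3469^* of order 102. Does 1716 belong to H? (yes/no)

1716 ∈ ⟨84⟩ iff 1716^102 ≡ 1 (mod 3469), since |⟨84⟩| = 102.
1716^102 mod 3469 = 3468.
Since 3468 ≠ 1, 1716 does not lie in the subgroup.

no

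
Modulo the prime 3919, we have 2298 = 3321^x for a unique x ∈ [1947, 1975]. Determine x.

1947

Compute 3321^1947 mod 3919 = 2298, then multiply by 3321 repeatedly:
  3321^1947=2298
Found 2298 at exponent 1947.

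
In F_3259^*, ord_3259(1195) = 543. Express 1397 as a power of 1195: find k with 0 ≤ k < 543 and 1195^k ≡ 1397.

Baby-step giant-step with m = ceil(sqrt(543)) = 24.
Baby table (1195^j mod 3259 for j=0..23):
  0:1  1:1195  2:583  3:2518  4:953  5:1444  6:1569  7:1030
  8:2207  9:834  10:2635  11:631  12:1216  13:2865  14:1725  15:1687
  16:1903  17:2562  18:1389  19:1024  20:1555  21:595  22:563  23:1431
Giant step factor: 1195^(-24) ≡ 1223 (mod 3259).
Scan 1397·1223^i mod 3259 for i = 0, 1, …:
  i=0: 1397   i=1: 815   i=2: 2750   i=3: 3221
  i=4: 2411   i=5: 2517   i=6: 1795   i=7: 1978
  i=8: 916   i=9: 2431     …   i=13: 218
  i=14: 2635
Match at i=14, j=10: k = 14·24 + 10 = 346.

346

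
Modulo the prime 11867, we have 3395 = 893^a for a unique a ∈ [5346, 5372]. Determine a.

Compute 893^5346 mod 11867 = 2344, then multiply by 893 repeatedly:
  893^5346=2344  893^5347=4600  893^5348=1818  893^5349=9562  893^5350=6493
  893^5351=7153  893^5352=3183  893^5353=6206  893^5354=69  893^5355=2282
  893^5356=8569  893^5357=9769  893^5358=1472  893^5359=9126  893^5360=8756
  893^5361=10622  893^5362=3713  893^5363=4816  893^5364=4834  893^5365=9041
  893^5366=4053  893^5367=11761  893^5368=278  893^5369=10914  893^5370=3395
Found 3395 at exponent 5370.

5370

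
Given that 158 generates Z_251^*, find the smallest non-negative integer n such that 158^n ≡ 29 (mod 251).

79

Baby-step giant-step with m = ceil(sqrt(250)) = 16.
Baby table (158^j mod 251 for j=0..15):
  0:1  1:158  2:115  3:98  4:173  5:226  6:66  7:137
  8:60  9:193  10:123  11:107  12:89  13:6  14:195  15:188
Giant step factor: 158^(-16) ≡ 108 (mod 251).
Scan 29·108^i mod 251 for i = 0, 1, …:
  i=0: 29   i=1: 120   i=2: 159   i=3: 104
  i=4: 188
Match at i=4, j=15: n = 4·16 + 15 = 79.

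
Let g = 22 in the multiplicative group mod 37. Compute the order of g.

The order of 22 must divide p − 1 = 36 = 2^2 · 3^2.
Divisors: 1, 2, 3, 4, 6, 9, 12, 18, 36.
Check each in increasing order: 22^1 ≡ 22;  22^2 ≡ 3;  22^3 ≡ 29;  22^4 ≡ 9;  22^6 ≡ 27;  22^9 ≡ 6;  22^12 ≡ 26;  22^18 ≡ 36;  22^36 ≡ 1.
Smallest exponent giving 1 is 36.

36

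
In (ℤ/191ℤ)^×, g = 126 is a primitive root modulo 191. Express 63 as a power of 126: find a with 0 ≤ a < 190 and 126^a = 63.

179

Baby-step giant-step with m = ceil(sqrt(190)) = 14.
Baby table (126^j mod 191 for j=0..13):
  0:1  1:126  2:23  3:33  4:147  5:186  6:134  7:76
  8:26  9:29  10:25  11:94  12:2  13:61
Giant step factor: 126^(-14) ≡ 54 (mod 191).
Scan 63·54^i mod 191 for i = 0, 1, …:
  i=0: 63   i=1: 155   i=2: 157   i=3: 74
  i=4: 176   i=5: 145   i=6: 190   i=7: 137
  i=8: 140   i=9: 111   i=10: 73   i=11: 122
  i=12: 94
Match at i=12, j=11: a = 12·14 + 11 = 179.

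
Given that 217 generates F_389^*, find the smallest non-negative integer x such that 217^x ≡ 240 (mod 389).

67

Baby-step giant-step with m = ceil(sqrt(388)) = 20.
Baby table (217^j mod 389 for j=0..19):
  0:1  1:217  2:20  3:61  4:11  5:53  6:220  7:282
  8:121  9:194  10:86  11:379  12:164  13:189  14:168  15:279
  16:248  17:134  18:292  19:346
Giant step factor: 217^(-20) ≡ 78 (mod 389).
Scan 240·78^i mod 389 for i = 0, 1, …:
  i=0: 240   i=1: 48   i=2: 243   i=3: 282
Match at i=3, j=7: x = 3·20 + 7 = 67.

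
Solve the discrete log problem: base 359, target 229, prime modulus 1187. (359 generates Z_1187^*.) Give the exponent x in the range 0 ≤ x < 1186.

Baby-step giant-step with m = ceil(sqrt(1186)) = 35.
Baby table (359^j mod 1187 for j=0..34):
  0:1  1:359  2:685  3:206  4:360  5:1044  6:891  7:566
  8:217  9:748  10:270  11:783  12:965  13:1018  14:1053  15:561
  16:796  17:884  18:427  19:170  20:493  21:124  22:597  23:663
  24:617  25:721  26:73  27:93  28:151  29:794  30:166  31:244
  32:945  33:960  34:410
Giant step factor: 359^(-35) ≡ 594 (mod 1187).
Scan 229·594^i mod 1187 for i = 0, 1, …:
  i=0: 229   i=1: 708   i=2: 354   i=3: 177
  i=4: 682   i=5: 341   i=6: 764   i=7: 382
  i=8: 191   i=9: 689     …   i=27: 820
  i=28: 410
Match at i=28, j=34: x = 28·35 + 34 = 1014.

1014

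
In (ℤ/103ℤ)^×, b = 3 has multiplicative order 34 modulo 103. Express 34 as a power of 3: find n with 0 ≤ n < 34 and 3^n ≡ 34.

16

Successive powers of 3 modulo 103:
  3^0=1  3^1=3  3^2=9  3^3=27  3^4=81  3^5=37
  3^6=8  3^7=24  3^8=72  3^9=10  3^10=30  3^11=90
  3^12=64  3^13=89  3^14=61  3^15=80  3^16=34
So 3^16 ≡ 34 (mod 103), giving n = 16.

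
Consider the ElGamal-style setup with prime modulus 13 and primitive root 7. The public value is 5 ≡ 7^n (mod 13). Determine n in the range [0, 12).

3

Successive powers of 7 modulo 13:
  7^0=1  7^1=7  7^2=10  7^3=5
So 7^3 ≡ 5 (mod 13), giving n = 3.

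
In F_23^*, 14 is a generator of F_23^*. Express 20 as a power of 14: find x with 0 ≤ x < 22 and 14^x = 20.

17

Successive powers of 14 modulo 23:
  14^0=1  14^1=14  14^2=12  14^3=7  14^4=6  14^5=15
  14^6=3  14^7=19  14^8=13  14^9=21  14^10=18  14^11=22
  14^12=9  14^13=11  14^14=16  14^15=17  14^16=8  14^17=20
So 14^17 ≡ 20 (mod 23), giving x = 17.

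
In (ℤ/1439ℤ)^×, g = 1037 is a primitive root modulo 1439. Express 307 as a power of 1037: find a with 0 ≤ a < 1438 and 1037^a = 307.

Baby-step giant-step with m = ceil(sqrt(1438)) = 38.
Baby table (1037^j mod 1439 for j=0..37):
  0:1  1:1037  2:436  3:286  4:148  5:942  6:1212  7:597
  8:319  9:1272  10:940  11:577  12:1164  13:1186  14:976  15:495
  16:1031  17:1409  18:548  19:1310  20:54  21:1316  22:520  23:1054
  24:797  25:503  26:693  27:580  28:1397  29:1055  30:395  31:939
  32:979  33:728  34:900  35:828  36:992  37:1258
Giant step factor: 1037^(-38) ≡ 1299 (mod 1439).
Scan 307·1299^i mod 1439 for i = 0, 1, …:
  i=0: 307   i=1: 190   i=2: 741   i=3: 1307
  i=4: 1212
Match at i=4, j=6: a = 4·38 + 6 = 158.

158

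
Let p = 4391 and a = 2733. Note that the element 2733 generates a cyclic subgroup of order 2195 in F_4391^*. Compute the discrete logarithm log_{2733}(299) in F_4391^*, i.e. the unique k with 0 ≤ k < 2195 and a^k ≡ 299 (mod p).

Baby-step giant-step with m = ceil(sqrt(2195)) = 47.
Baby table (2733^j mod 4391 for j=0..46):
  0:1  1:2733  2:198  3:1041  4:4076  5:4132  6:3495  7:1410
  8:2623  9:2547  10:1216  11:3732  12:3654  13:1248  14:3368  15:1208
  16:3823  17:2070  18:1702  19:1497  20:3280  21:2209  22:3963  23:2673
  24:3076  25:2334  26:3090  27:1077  28:1471  29:2478  30:1452  31:3243
  32:2081  33:1028  34:3675  35:1558  36:3135  37:1114  38:1599  39:1022
  40:450  41:370  42:1280  43:3004  44:3153  45:2007  46:772
Giant step factor: 2733^(-47) ≡ 2 (mod 4391).
Scan 299·2^i mod 4391 for i = 0, 1, …:
  i=0: 299   i=1: 598   i=2: 1196   i=3: 2392
  i=4: 393   i=5: 786   i=6: 1572   i=7: 3144
  i=8: 1897   i=9: 3794     …   i=44: 2196
  i=45: 1
Match at i=45, j=0: k = 45·47 + 0 = 2115.

2115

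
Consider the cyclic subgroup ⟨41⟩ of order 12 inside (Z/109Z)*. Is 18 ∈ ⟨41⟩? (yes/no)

no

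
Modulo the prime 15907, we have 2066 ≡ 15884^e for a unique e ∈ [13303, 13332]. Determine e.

13312

Compute 15884^13303 mod 15907 = 6201, then multiply by 15884 repeatedly:
  15884^13303=6201  15884^13304=540  15884^13305=3487  15884^13306=15241  15884^13307=15318
  15884^13308=13547  15884^13309=6559  15884^13310=8213  15884^13311=1985  15884^13312=2066
Found 2066 at exponent 13312.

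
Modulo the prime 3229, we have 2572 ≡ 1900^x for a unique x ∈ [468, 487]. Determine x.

475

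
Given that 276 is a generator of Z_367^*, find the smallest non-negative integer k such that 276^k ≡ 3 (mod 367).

345

Baby-step giant-step with m = ceil(sqrt(366)) = 20.
Baby table (276^j mod 367 for j=0..19):
  0:1  1:276  2:207  3:247  4:277  5:116  6:87  7:157
  8:26  9:203  10:244  11:183  12:229  13:80  14:60  15:45
  16:309  17:140  18:105  19:354
Giant step factor: 276^(-20) ≡ 94 (mod 367).
Scan 3·94^i mod 367 for i = 0, 1, …:
  i=0: 3   i=1: 282   i=2: 84   i=3: 189
  i=4: 150   i=5: 154   i=6: 163   i=7: 275
  i=8: 160   i=9: 360     …   i=16: 337
  i=17: 116
Match at i=17, j=5: k = 17·20 + 5 = 345.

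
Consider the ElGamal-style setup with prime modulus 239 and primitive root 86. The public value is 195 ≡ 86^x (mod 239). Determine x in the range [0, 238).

153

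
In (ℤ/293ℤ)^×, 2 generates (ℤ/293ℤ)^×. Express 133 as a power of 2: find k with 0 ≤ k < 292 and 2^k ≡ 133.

32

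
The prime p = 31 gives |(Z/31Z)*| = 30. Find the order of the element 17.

30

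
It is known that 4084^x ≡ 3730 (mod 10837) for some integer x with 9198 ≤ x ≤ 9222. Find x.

9221

Compute 4084^9198 mod 10837 = 3758, then multiply by 4084 repeatedly:
  4084^9198=3758  4084^9199=2480  4084^9200=6562  4084^9201=10144  4084^9202=9082
  4084^9203=6674  4084^9204=1561  4084^9205=2968  4084^9206=5546  4084^9207=534
  4084^9208=2619  4084^9209=10714  4084^9210=7007  4084^9211=6908  4084^9212=3561
  4084^9213=10707  4084^9214=93  4084^9215=517  4084^9216=9050  4084^9217=6030
  4084^9218=4856  4084^9219=194  4084^9220=1195  4084^9221=3730
Found 3730 at exponent 9221.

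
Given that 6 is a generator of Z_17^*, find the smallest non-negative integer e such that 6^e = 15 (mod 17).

10

Successive powers of 6 modulo 17:
  6^0=1  6^1=6  6^2=2  6^3=12  6^4=4  6^5=7
  6^6=8  6^7=14  6^8=16  6^9=11  6^10=15
So 6^10 ≡ 15 (mod 17), giving e = 10.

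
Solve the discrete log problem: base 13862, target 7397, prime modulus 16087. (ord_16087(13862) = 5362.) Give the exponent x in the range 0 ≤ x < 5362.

78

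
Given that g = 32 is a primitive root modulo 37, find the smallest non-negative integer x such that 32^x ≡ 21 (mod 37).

26

Successive powers of 32 modulo 37:
  32^0=1  32^1=32  32^2=25  32^3=23  32^4=33  32^5=20
  32^6=11  32^7=19  32^8=16  32^9=31  32^10=30  32^11=35
  32^12=10  32^13=24  32^14=28  32^15=8  32^16=34  32^17=15
  32^18=36  32^19=5  32^20=12  32^21=14  32^22=4  32^23=17
  32^24=26  32^25=18  32^26=21
So 32^26 ≡ 21 (mod 37), giving x = 26.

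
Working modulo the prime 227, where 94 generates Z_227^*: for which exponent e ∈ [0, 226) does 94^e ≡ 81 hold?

6

Baby-step giant-step with m = ceil(sqrt(226)) = 16.
Baby table (94^j mod 227 for j=0..15):
  0:1  1:94  2:210  3:218  4:62  5:153  6:81  7:123
  8:212  9:179  10:28  11:135  12:205  13:202  14:147  15:198
Giant step factor: 94^(-16) ≡ 113 (mod 227).
Scan 81·113^i mod 227 for i = 0, 1, …:
  i=0: 81
Match at i=0, j=6: e = 0·16 + 6 = 6.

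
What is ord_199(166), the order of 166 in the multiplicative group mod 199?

The order of 166 must divide p − 1 = 198 = 2 · 3^2 · 11.
Divisors: 1, 2, 3, 6, 9, 11, 18, 22, 33, 66, 99, 198.
Check each in increasing order: 166^1 ≡ 166;  166^2 ≡ 94;  166^3 ≡ 82;  166^6 ≡ 157;  166^9 ≡ 138;  166^11 ≡ 37;  166^18 ≡ 139;  166^22 ≡ 175;  166^33 ≡ 107;  166^66 ≡ 106;  166^99 ≡ 198;  166^198 ≡ 1.
Smallest exponent giving 1 is 198.

198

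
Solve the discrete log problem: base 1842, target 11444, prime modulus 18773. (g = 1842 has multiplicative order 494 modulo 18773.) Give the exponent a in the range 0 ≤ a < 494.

221

Baby-step giant-step with m = ceil(sqrt(494)) = 23.
Baby table (1842^j mod 18773 for j=0..22):
  0:1  1:1842  2:13824  3:7620  4:12609  5:3577  6:18284  7:366
  8:17117  9:9647  10:10516  11:15509  12:13845  13:8756  14:2545  15:13413
  16:1478  17:391  18:6848  19:17333  20:13286  21:11593  22:9405
Giant step factor: 1842^(-23) ≡ 16078 (mod 18773).
Scan 11444·16078^i mod 18773 for i = 0, 1, …:
  i=0: 11444   i=1: 2459   i=2: 18637   i=3: 9833
  i=4: 7541   i=5: 8164   i=6: 18749   i=7: 8361
  i=8: 13478   i=9: 2545
Match at i=9, j=14: a = 9·23 + 14 = 221.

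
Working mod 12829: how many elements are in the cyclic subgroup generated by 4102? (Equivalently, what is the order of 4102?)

The order of 4102 must divide p − 1 = 12828 = 2^2 · 3 · 1069.
Divisors: 1, 2, 3, 4, 6, 12, 1069, 2138, 3207, 4276, 6414, 12828.
Check each in increasing order: 4102^1 ≡ 4102;  4102^2 ≡ 7585;  4102^3 ≡ 3345;  4102^4 ≡ 6989;  4102^6 ≡ 2137;  4102^12 ≡ 12474;  4102^1069 ≡ 6181;  4102^2138 ≡ 12828;  4102^3207 ≡ 6648;  4102^4276 ≡ 1.
Smallest exponent giving 1 is 4276.

4276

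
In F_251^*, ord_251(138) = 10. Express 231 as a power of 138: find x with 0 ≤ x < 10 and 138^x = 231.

Successive powers of 138 modulo 251:
  138^0=1  138^1=138  138^2=219  138^3=102  138^4=20  138^5=250
  138^6=113  138^7=32  138^8=149  138^9=231
So 138^9 ≡ 231 (mod 251), giving x = 9.

9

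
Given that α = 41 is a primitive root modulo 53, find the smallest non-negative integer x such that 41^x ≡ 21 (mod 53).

3

Baby-step giant-step with m = ceil(sqrt(52)) = 8.
Baby table (41^j mod 53 for j=0..7):
  0:1  1:41  2:38  3:21  4:13  5:3  6:17  7:8
Giant step factor: 41^(-8) ≡ 16 (mod 53).
Scan 21·16^i mod 53 for i = 0, 1, …:
  i=0: 21
Match at i=0, j=3: x = 0·8 + 3 = 3.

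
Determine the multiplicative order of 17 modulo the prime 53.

The order of 17 must divide p − 1 = 52 = 2^2 · 13.
Divisors: 1, 2, 4, 13, 26, 52.
Check each in increasing order: 17^1 ≡ 17;  17^2 ≡ 24;  17^4 ≡ 46;  17^13 ≡ 52;  17^26 ≡ 1.
Smallest exponent giving 1 is 26.

26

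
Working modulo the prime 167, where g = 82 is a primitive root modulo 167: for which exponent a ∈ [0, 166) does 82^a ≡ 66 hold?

86

Baby-step giant-step with m = ceil(sqrt(166)) = 13.
Baby table (82^j mod 167 for j=0..12):
  0:1  1:82  2:44  3:101  4:99  5:102  6:14  7:146
  8:115  9:78  10:50  11:92  12:29
Giant step factor: 82^(-13) ≡ 71 (mod 167).
Scan 66·71^i mod 167 for i = 0, 1, …:
  i=0: 66   i=1: 10   i=2: 42   i=3: 143
  i=4: 133   i=5: 91   i=6: 115
Match at i=6, j=8: a = 6·13 + 8 = 86.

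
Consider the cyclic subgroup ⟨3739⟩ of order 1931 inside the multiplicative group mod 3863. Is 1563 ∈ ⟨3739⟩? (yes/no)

no

1563 ∈ ⟨3739⟩ iff 1563^1931 ≡ 1 (mod 3863), since |⟨3739⟩| = 1931.
1563^1931 mod 3863 = 3862.
Since 3862 ≠ 1, 1563 does not lie in the subgroup.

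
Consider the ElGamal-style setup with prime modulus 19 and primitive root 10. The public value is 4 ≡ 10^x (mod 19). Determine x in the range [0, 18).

16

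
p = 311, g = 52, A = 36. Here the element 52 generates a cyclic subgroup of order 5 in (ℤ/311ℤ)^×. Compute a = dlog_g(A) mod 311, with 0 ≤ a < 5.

Successive powers of 52 modulo 311:
  52^0=1  52^1=52  52^2=216  52^3=36
So 52^3 ≡ 36 (mod 311), giving a = 3.

3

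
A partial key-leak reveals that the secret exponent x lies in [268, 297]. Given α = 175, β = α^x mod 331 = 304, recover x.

276

Compute 175^268 mod 331 = 24, then multiply by 175 repeatedly:
  175^268=24  175^269=228  175^270=180  175^271=55  175^272=26
  175^273=247  175^274=195  175^275=32  175^276=304
Found 304 at exponent 276.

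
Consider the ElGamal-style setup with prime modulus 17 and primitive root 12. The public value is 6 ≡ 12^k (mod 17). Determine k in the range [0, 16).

Successive powers of 12 modulo 17:
  12^0=1  12^1=12  12^2=8  12^3=11  12^4=13  12^5=3
  12^6=2  12^7=7  12^8=16  12^9=5  12^10=9  12^11=6
So 12^11 ≡ 6 (mod 17), giving k = 11.

11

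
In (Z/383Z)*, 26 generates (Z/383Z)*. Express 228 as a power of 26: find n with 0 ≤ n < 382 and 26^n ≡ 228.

Baby-step giant-step with m = ceil(sqrt(382)) = 20.
Baby table (26^j mod 383 for j=0..19):
  0:1  1:26  2:293  3:341  4:57  5:333  6:232  7:287
  8:185  9:214  10:202  11:273  12:204  13:325  14:24  15:241
  16:138  17:141  18:219  19:332
Giant step factor: 26^(-20) ≡ 251 (mod 383).
Scan 228·251^i mod 383 for i = 0, 1, …:
  i=0: 228   i=1: 161   i=2: 196   i=3: 172
  i=4: 276   i=5: 336   i=6: 76   i=7: 309
  i=8: 193   i=9: 185
Match at i=9, j=8: n = 9·20 + 8 = 188.

188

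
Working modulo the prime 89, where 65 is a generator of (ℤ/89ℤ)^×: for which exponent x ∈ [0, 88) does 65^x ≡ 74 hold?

Baby-step giant-step with m = ceil(sqrt(88)) = 10.
Baby table (65^j mod 89 for j=0..9):
  0:1  1:65  2:42  3:60  4:73  5:28  6:40  7:19
  8:78  9:86
Giant step factor: 65^(-10) ≡ 68 (mod 89).
Scan 74·68^i mod 89 for i = 0, 1, …:
  i=0: 74   i=1: 48   i=2: 60
Match at i=2, j=3: x = 2·10 + 3 = 23.

23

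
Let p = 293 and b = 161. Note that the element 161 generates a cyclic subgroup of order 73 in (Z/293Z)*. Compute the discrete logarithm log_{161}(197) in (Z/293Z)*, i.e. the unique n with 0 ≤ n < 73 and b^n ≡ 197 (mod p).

Baby-step giant-step with m = ceil(sqrt(73)) = 9.
Baby table (161^j mod 293 for j=0..8):
  0:1  1:161  2:137  3:82  4:17  5:100  6:278  7:222
  8:289
Giant step factor: 161^(-9) ≡ 197 (mod 293).
Scan 197·197^i mod 293 for i = 0, 1, …:
  i=0: 197   i=1: 133   i=2: 124   i=3: 109
  i=4: 84   i=5: 140   i=6: 38   i=7: 161
Match at i=7, j=1: n = 7·9 + 1 = 64.

64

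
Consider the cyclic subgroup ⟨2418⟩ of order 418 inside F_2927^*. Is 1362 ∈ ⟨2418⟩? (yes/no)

yes

1362 ∈ ⟨2418⟩ iff 1362^418 ≡ 1 (mod 2927), since |⟨2418⟩| = 418.
1362^418 mod 2927 = 1.
Since 1 = 1, 1362 lies in the subgroup.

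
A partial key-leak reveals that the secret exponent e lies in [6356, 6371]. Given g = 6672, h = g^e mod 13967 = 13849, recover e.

Compute 6672^6356 mod 13967 = 10708, then multiply by 6672 repeatedly:
  6672^6356=10708  6672^6357=2571  6672^6358=2236  6672^6359=1836  6672^6360=733
  6672^6361=2126  6672^6362=8167  6672^6363=4957  6672^6364=13215  6672^6365=10776
  6672^6366=9323  6672^6367=8005  6672^6368=13519  6672^6369=13849
Found 13849 at exponent 6369.

6369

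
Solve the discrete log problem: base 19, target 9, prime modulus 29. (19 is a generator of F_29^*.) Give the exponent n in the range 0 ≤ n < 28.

26

Successive powers of 19 modulo 29:
  19^0=1  19^1=19  19^2=13  19^3=15  19^4=24  19^5=21
  19^6=22  19^7=12  19^8=25  19^9=11  19^10=6  19^11=27
  19^12=20  19^13=3  19^14=28  19^15=10  19^16=16  19^17=14
  19^18=5  19^19=8  19^20=7  19^21=17  19^22=4  19^23=18
  19^24=23  19^25=2  19^26=9
So 19^26 ≡ 9 (mod 29), giving n = 26.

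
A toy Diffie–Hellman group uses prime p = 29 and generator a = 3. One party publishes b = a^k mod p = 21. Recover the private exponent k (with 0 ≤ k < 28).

9

Successive powers of 3 modulo 29:
  3^0=1  3^1=3  3^2=9  3^3=27  3^4=23  3^5=11
  3^6=4  3^7=12  3^8=7  3^9=21
So 3^9 ≡ 21 (mod 29), giving k = 9.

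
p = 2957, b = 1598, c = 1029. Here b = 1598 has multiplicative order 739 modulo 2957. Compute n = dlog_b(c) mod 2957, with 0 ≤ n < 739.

467

Baby-step giant-step with m = ceil(sqrt(739)) = 28.
Baby table (1598^j mod 2957 for j=0..27):
  0:1  1:1598  2:1713  3:2149  4:1025  5:2729  6:2324  7:2717
  8:890  9:2860  10:1715  11:2388  12:1494  13:1113  14:1417  15:2261
  16:2581  17:2380  18:538  19:2194  20:1967  21:2932  22:1448  23:1530
  24:2458  25:988  26:2743  27:1040
Giant step factor: 1598^(-28) ≡ 447 (mod 2957).
Scan 1029·447^i mod 2957 for i = 0, 1, …:
  i=0: 1029   i=1: 1628   i=2: 294   i=3: 1310
  i=4: 84   i=5: 2064   i=6: 24   i=7: 1857
  i=8: 2119   i=9: 953     …   i=15: 2393
  i=16: 2194
Match at i=16, j=19: n = 16·28 + 19 = 467.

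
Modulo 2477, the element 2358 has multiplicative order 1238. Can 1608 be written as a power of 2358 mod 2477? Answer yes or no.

yes

1608 ∈ ⟨2358⟩ iff 1608^1238 ≡ 1 (mod 2477), since |⟨2358⟩| = 1238.
1608^1238 mod 2477 = 1.
Since 1 = 1, 1608 lies in the subgroup.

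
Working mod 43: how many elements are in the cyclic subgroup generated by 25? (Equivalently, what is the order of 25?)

21

The order of 25 must divide p − 1 = 42 = 2 · 3 · 7.
Divisors: 1, 2, 3, 6, 7, 14, 21, 42.
Check each in increasing order: 25^1 ≡ 25;  25^2 ≡ 23;  25^3 ≡ 16;  25^6 ≡ 41;  25^7 ≡ 36;  25^14 ≡ 6;  25^21 ≡ 1.
Smallest exponent giving 1 is 21.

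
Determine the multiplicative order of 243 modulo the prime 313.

39

The order of 243 must divide p − 1 = 312 = 2^3 · 3 · 13.
Divisors: 1, 2, 3, 4, 6, 8, 12, 13, 24, 26, 39, 52, 78, 104, 156, 312.
Check each in increasing order: 243^1 ≡ 243;  243^2 ≡ 205;  243^3 ≡ 48;  243^4 ≡ 83;  243^6 ≡ 113;  243^8 ≡ 3;  243^12 ≡ 249;  243^13 ≡ 98;  243^24 ≡ 27;  243^26 ≡ 214;  243^39 ≡ 1.
Smallest exponent giving 1 is 39.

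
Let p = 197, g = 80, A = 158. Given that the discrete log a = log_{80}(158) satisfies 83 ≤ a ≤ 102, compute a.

Compute 80^83 mod 197 = 30, then multiply by 80 repeatedly:
  80^83=30  80^84=36  80^85=122  80^86=107  80^87=89
  80^88=28  80^89=73  80^90=127  80^91=113  80^92=175
  80^93=13  80^94=55  80^95=66  80^96=158
Found 158 at exponent 96.

96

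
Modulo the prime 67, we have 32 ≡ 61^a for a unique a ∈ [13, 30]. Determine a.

Compute 61^13 mod 67 = 28, then multiply by 61 repeatedly:
  61^13=28  61^14=33  61^15=3  61^16=49  61^17=41
  61^18=22  61^19=2  61^20=55  61^21=5  61^22=37
  61^23=46  61^24=59  61^25=48  61^26=47  61^27=53
  61^28=17  61^29=32
Found 32 at exponent 29.

29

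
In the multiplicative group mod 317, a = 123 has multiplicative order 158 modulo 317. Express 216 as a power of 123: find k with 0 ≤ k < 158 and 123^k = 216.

131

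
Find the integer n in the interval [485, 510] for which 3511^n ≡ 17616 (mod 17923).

495

Compute 3511^485 mod 17923 = 16017, then multiply by 3511 repeatedly:
  3511^485=16017  3511^486=11236  3511^487=1073  3511^488=3473  3511^489=6063
  3511^490=12592  3511^491=12394  3511^492=16213  3511^493=395  3511^494=6774
  3511^495=17616
Found 17616 at exponent 495.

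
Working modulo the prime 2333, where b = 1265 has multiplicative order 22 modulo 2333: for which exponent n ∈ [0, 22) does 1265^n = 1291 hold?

Successive powers of 1265 modulo 2333:
  1265^0=1  1265^1=1265  1265^2=2120  1265^3=1183  1265^4=1042  1265^5=2318
  1265^6=2022  1265^7=862  1265^8=919  1265^9=701  1265^10=225  1265^11=2332
  1265^12=1068  1265^13=213  1265^14=1150  1265^15=1291
So 1265^15 ≡ 1291 (mod 2333), giving n = 15.

15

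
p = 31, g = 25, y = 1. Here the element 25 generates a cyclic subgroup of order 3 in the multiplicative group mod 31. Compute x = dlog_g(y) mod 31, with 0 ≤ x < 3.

0

Successive powers of 25 modulo 31:
  25^0=1
So 25^0 ≡ 1 (mod 31), giving x = 0.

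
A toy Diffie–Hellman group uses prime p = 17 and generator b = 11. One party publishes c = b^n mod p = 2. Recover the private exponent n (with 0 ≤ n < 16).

2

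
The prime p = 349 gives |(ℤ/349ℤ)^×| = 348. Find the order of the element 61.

116

The order of 61 must divide p − 1 = 348 = 2^2 · 3 · 29.
Divisors: 1, 2, 3, 4, 6, 12, 29, 58, 87, 116, 174, 348.
Check each in increasing order: 61^1 ≡ 61;  61^2 ≡ 231;  61^3 ≡ 131;  61^4 ≡ 313;  61^6 ≡ 60;  61^12 ≡ 110;  61^29 ≡ 213;  61^58 ≡ 348;  61^87 ≡ 136;  61^116 ≡ 1.
Smallest exponent giving 1 is 116.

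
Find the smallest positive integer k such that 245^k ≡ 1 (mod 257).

The order of 245 must divide p − 1 = 256 = 2^8.
Divisors: 1, 2, 4, 8, 16, 32, 64, 128, 256.
Check each in increasing order: 245^1 ≡ 245;  245^2 ≡ 144;  245^4 ≡ 176;  245^8 ≡ 136;  245^16 ≡ 249;  245^32 ≡ 64;  245^64 ≡ 241;  245^128 ≡ 256;  245^256 ≡ 1.
Smallest exponent giving 1 is 256.

256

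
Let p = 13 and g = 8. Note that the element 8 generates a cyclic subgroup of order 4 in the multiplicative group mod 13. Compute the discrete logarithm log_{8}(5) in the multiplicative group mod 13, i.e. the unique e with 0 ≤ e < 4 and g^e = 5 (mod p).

3

Successive powers of 8 modulo 13:
  8^0=1  8^1=8  8^2=12  8^3=5
So 8^3 ≡ 5 (mod 13), giving e = 3.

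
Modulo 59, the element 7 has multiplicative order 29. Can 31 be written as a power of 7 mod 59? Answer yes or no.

no

31 ∈ ⟨7⟩ iff 31^29 ≡ 1 (mod 59), since |⟨7⟩| = 29.
31^29 mod 59 = 58.
Since 58 ≠ 1, 31 does not lie in the subgroup.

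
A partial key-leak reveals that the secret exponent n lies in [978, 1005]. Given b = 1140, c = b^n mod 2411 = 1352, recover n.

989

Compute 1140^978 mod 2411 = 1089, then multiply by 1140 repeatedly:
  1140^978=1089  1140^979=2206  1140^980=167  1140^981=2322  1140^982=2213
  1140^983=914  1140^984=408  1140^985=2208  1140^986=36  1140^987=53
  1140^988=145  1140^989=1352
Found 1352 at exponent 989.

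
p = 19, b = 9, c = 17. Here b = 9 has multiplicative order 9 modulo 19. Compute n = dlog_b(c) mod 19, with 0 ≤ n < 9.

Successive powers of 9 modulo 19:
  9^0=1  9^1=9  9^2=5  9^3=7  9^4=6  9^5=16
  9^6=11  9^7=4  9^8=17
So 9^8 ≡ 17 (mod 19), giving n = 8.

8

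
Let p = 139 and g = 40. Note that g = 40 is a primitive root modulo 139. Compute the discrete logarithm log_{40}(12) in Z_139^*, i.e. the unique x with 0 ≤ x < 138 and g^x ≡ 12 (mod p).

Baby-step giant-step with m = ceil(sqrt(138)) = 12.
Baby table (40^j mod 139 for j=0..11):
  0:1  1:40  2:71  3:60  4:37  5:90  6:125  7:135
  8:118  9:133  10:38  11:130
Giant step factor: 40^(-12) ≡ 100 (mod 139).
Scan 12·100^i mod 139 for i = 0, 1, …:
  i=0: 12   i=1: 88   i=2: 43   i=3: 130
Match at i=3, j=11: x = 3·12 + 11 = 47.

47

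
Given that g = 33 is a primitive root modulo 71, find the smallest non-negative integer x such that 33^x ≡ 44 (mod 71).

Successive powers of 33 modulo 71:
  33^0=1  33^1=33  33^2=24  33^3=11  33^4=8  33^5=51
  33^6=50  33^7=17  33^8=64  33^9=53  33^10=45  33^11=65
  33^12=15  33^13=69  33^14=5  33^15=23  33^16=49  33^17=55
  33^18=40  33^19=42  33^20=37  33^21=14  33^22=36  33^23=52
  33^24=12  33^25=41  33^26=4  33^27=61  33^28=25  33^29=44
So 33^29 ≡ 44 (mod 71), giving x = 29.

29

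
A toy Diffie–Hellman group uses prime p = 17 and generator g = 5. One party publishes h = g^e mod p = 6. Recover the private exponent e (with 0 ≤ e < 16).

3

Successive powers of 5 modulo 17:
  5^0=1  5^1=5  5^2=8  5^3=6
So 5^3 ≡ 6 (mod 17), giving e = 3.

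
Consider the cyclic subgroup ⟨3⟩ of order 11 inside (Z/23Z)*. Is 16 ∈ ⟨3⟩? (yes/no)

yes

16 ∈ ⟨3⟩ iff 16^11 ≡ 1 (mod 23), since |⟨3⟩| = 11.
16^11 mod 23 = 1.
Since 1 = 1, 16 lies in the subgroup.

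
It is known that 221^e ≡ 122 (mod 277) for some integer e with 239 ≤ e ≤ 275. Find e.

246

Compute 221^239 mod 277 = 180, then multiply by 221 repeatedly:
  221^239=180  221^240=169  221^241=231  221^242=83  221^243=61
  221^244=185  221^245=166  221^246=122
Found 122 at exponent 246.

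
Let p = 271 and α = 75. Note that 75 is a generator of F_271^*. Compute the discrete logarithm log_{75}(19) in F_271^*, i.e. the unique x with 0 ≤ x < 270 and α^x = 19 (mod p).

117

Baby-step giant-step with m = ceil(sqrt(270)) = 17.
Baby table (75^j mod 271 for j=0..16):
  0:1  1:75  2:205  3:199  4:20  5:145  6:35  7:186
  8:129  9:190  10:158  11:197  12:141  13:6  14:179  15:146
  16:110
Giant step factor: 75^(-17) ≡ 201 (mod 271).
Scan 19·201^i mod 271 for i = 0, 1, …:
  i=0: 19   i=1: 25   i=2: 147   i=3: 8
  i=4: 253   i=5: 176   i=6: 146
Match at i=6, j=15: x = 6·17 + 15 = 117.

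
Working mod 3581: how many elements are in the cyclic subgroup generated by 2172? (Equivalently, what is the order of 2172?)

3580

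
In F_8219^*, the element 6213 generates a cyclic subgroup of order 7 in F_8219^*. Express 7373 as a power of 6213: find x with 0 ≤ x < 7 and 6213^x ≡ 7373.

5

Successive powers of 6213 modulo 8219:
  6213^0=1  6213^1=6213  6213^2=4945  6213^3=663  6213^4=1500  6213^5=7373
So 6213^5 ≡ 7373 (mod 8219), giving x = 5.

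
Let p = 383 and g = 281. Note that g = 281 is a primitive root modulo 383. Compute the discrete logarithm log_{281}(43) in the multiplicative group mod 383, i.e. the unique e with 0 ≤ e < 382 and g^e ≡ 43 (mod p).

Baby-step giant-step with m = ceil(sqrt(382)) = 20.
Baby table (281^j mod 383 for j=0..19):
  0:1  1:281  2:63  3:85  4:139  5:376  6:331  7:325
  8:171  9:176  10:49  11:364  12:23  13:335  14:300  15:40
  16:133  17:222  18:336  19:198
Giant step factor: 281^(-20) ≡ 119 (mod 383).
Scan 43·119^i mod 383 for i = 0, 1, …:
  i=0: 43   i=1: 138   i=2: 336
Match at i=2, j=18: e = 2·20 + 18 = 58.

58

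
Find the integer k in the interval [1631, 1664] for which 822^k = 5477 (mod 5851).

Compute 822^1631 mod 5851 = 5415, then multiply by 822 repeatedly:
  822^1631=5415  822^1632=4370  822^1633=5477
Found 5477 at exponent 1633.

1633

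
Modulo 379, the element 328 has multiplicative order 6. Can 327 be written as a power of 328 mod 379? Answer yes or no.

⟨328⟩ has order 6; its elements mod 379 are {1, 51, 52, 327, 328, 378}.
327 is in this set.

yes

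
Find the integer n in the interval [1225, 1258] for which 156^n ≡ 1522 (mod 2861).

Compute 156^1225 mod 2861 = 1707, then multiply by 156 repeatedly:
  156^1225=1707  156^1226=219  156^1227=2693  156^1228=2402  156^1229=2782
  156^1230=1981  156^1231=48  156^1232=1766  156^1233=840  156^1234=2295
  156^1235=395  156^1236=1539  156^1237=2621  156^1238=2614  156^1239=1522
Found 1522 at exponent 1239.

1239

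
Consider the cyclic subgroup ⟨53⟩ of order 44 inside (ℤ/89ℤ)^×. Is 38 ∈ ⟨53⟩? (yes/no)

no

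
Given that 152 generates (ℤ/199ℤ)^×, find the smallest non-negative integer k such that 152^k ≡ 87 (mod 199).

Baby-step giant-step with m = ceil(sqrt(198)) = 15.
Baby table (152^j mod 199 for j=0..14):
  0:1  1:152  2:20  3:55  4:2  5:105  6:40  7:110
  8:4  9:11  10:80  11:21  12:8  13:22  14:160
Giant step factor: 152^(-15) ≡ 109 (mod 199).
Scan 87·109^i mod 199 for i = 0, 1, …:
  i=0: 87   i=1: 130   i=2: 41   i=3: 91
  i=4: 168   i=5: 4
Match at i=5, j=8: k = 5·15 + 8 = 83.

83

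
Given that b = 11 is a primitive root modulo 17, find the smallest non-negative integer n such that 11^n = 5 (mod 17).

Successive powers of 11 modulo 17:
  11^0=1  11^1=11  11^2=2  11^3=5
So 11^3 ≡ 5 (mod 17), giving n = 3.

3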